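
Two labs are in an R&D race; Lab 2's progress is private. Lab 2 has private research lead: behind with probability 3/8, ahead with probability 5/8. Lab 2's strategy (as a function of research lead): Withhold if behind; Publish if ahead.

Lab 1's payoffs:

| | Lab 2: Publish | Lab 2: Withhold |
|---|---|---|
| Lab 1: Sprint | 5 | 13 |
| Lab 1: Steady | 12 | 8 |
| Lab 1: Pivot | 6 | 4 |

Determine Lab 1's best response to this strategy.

Compute Lab 1's expected payoff for each action, taking the expectation over Lab 2's type.
E[Sprint] = 3/8·(13) + 5/8·(5) = 8
E[Steady] = 3/8·(8) + 5/8·(12) = 21/2
E[Pivot] = 3/8·(4) + 5/8·(6) = 21/4
Best response: Steady (21/2 is the largest).

Steady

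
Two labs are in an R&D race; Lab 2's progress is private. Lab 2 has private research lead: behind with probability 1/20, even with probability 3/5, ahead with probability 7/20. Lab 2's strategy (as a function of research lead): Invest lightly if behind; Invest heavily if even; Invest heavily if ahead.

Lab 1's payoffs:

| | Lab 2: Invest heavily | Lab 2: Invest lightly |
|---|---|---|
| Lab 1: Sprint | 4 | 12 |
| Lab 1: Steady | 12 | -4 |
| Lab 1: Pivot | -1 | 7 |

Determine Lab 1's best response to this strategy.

E[Sprint] = 1/20·(12) + 3/5·(4) + 7/20·(4) = 22/5
E[Steady] = 1/20·(-4) + 3/5·(12) + 7/20·(12) = 56/5
E[Pivot] = 1/20·(7) + 3/5·(-1) + 7/20·(-1) = -3/5
Best response: Steady (56/5 is the largest).

Steady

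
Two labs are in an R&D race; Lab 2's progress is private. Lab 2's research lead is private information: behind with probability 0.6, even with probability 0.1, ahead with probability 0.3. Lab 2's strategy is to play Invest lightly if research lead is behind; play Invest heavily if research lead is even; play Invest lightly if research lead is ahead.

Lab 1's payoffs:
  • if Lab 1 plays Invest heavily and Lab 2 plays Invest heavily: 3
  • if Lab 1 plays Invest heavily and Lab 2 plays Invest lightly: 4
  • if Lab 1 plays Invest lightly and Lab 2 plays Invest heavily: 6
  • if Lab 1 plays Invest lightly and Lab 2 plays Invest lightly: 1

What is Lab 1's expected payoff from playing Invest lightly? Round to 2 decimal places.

E[Invest lightly] = 0.6·1 + 0.1·6 + 0.3·1 = 0.6 + 0.6 + 0.3 = 1.5

1.50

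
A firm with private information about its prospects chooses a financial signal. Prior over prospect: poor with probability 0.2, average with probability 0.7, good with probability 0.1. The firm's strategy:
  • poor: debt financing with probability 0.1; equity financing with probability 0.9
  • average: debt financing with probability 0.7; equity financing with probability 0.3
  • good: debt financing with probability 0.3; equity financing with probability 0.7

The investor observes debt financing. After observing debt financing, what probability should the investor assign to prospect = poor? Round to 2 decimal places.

0.04

P(debt financing) = 0.2·0.1 + 0.7·0.7 + 0.1·0.3 = 0.54
P(poor | debt financing) = (0.2·0.1) / 0.54 = 0.02 / 0.54 = 0.037037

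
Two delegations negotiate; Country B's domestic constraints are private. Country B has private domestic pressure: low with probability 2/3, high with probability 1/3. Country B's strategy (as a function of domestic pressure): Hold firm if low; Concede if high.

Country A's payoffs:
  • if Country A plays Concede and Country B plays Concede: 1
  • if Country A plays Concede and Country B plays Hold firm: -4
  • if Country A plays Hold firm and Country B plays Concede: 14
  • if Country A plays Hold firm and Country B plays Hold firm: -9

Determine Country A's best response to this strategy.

E[Concede] = 2/3·(-4) + 1/3·(1) = -7/3
E[Hold firm] = 2/3·(-9) + 1/3·(14) = -4/3
Best response: Hold firm (-4/3 is the largest).

Hold firm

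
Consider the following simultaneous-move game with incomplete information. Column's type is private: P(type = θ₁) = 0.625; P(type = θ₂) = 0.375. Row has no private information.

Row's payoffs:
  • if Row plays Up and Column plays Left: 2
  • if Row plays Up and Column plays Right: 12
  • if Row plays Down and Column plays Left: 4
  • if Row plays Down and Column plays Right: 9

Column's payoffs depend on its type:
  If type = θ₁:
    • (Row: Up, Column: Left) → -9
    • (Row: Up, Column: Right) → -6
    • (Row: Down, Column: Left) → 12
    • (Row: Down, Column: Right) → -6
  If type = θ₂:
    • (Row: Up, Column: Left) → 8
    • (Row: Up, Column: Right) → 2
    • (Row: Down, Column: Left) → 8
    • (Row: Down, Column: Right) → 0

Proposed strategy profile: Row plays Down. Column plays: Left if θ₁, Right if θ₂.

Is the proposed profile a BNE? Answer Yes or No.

A profile is a BNE iff every type of every player is best-responding given beliefs about the other side.
Row plays Down: E[Down] = 0.625·(4) + 0.375·(9) = 5.875; E[Up] = 5.75. Best-responding. ✓
Column (type θ₁), facing Down: Left gives 12, Right gives -6. Proposed Left is best. ✓
Column (type θ₂), facing Down: Left gives 8, Right gives 0. Proposed Right is not best — profitable deviation exists. ✗

No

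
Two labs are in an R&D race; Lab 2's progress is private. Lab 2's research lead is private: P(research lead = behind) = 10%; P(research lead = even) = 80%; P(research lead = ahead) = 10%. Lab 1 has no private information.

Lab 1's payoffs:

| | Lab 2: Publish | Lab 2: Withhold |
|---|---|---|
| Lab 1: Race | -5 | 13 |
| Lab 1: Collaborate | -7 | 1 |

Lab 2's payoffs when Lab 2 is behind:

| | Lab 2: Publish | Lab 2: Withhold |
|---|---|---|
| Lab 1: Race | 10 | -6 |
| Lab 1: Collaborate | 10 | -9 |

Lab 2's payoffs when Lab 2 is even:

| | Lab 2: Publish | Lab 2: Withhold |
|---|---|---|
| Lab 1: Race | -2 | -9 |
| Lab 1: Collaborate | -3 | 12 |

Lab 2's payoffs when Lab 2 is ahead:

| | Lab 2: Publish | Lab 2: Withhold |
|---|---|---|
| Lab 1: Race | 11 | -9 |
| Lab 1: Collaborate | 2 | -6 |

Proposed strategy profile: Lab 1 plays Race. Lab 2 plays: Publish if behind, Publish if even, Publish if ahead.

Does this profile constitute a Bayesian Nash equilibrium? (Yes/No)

Yes

A profile is a BNE iff every type of every player is best-responding given beliefs about the other side.
Lab 1 plays Race: E[Race] = 0.1·(-5) + 0.8·(-5) + 0.1·(-5) = -5; E[Collaborate] = -7. Best-responding. ✓
Lab 2 (research lead behind), facing Race: Publish gives 10, Withhold gives -6. Proposed Publish is best. ✓
Lab 2 (research lead even), facing Race: Publish gives -2, Withhold gives -9. Proposed Publish is best. ✓
Lab 2 (research lead ahead), facing Race: Publish gives 11, Withhold gives -9. Proposed Publish is best. ✓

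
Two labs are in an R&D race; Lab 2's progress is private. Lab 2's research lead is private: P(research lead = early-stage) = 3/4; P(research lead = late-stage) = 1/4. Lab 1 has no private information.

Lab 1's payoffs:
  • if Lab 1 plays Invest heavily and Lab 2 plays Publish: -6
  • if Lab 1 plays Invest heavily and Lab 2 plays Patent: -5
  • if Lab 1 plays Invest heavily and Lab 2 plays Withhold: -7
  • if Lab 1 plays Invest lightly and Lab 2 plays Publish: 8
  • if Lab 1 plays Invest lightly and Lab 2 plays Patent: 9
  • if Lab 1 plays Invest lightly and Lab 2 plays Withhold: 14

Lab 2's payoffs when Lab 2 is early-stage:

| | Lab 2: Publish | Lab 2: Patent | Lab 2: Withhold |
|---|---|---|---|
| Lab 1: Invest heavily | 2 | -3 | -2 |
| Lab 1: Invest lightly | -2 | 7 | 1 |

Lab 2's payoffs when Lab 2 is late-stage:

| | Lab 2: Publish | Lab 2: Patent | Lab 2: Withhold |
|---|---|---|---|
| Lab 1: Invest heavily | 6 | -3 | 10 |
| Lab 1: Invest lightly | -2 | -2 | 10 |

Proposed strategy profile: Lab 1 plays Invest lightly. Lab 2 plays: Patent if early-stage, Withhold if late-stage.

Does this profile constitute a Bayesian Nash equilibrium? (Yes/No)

Yes

Lab 1 plays Invest lightly: E[Invest lightly] = 3/4·(9) + 1/4·(14) = 41/4; E[Invest heavily] = -11/2. Best-responding. ✓
Lab 2 (research lead early-stage), facing Invest lightly: Publish gives -2, Patent gives 7, Withhold gives 1. Proposed Patent is best. ✓
Lab 2 (research lead late-stage), facing Invest lightly: Publish gives -2, Patent gives -2, Withhold gives 10. Proposed Withhold is best. ✓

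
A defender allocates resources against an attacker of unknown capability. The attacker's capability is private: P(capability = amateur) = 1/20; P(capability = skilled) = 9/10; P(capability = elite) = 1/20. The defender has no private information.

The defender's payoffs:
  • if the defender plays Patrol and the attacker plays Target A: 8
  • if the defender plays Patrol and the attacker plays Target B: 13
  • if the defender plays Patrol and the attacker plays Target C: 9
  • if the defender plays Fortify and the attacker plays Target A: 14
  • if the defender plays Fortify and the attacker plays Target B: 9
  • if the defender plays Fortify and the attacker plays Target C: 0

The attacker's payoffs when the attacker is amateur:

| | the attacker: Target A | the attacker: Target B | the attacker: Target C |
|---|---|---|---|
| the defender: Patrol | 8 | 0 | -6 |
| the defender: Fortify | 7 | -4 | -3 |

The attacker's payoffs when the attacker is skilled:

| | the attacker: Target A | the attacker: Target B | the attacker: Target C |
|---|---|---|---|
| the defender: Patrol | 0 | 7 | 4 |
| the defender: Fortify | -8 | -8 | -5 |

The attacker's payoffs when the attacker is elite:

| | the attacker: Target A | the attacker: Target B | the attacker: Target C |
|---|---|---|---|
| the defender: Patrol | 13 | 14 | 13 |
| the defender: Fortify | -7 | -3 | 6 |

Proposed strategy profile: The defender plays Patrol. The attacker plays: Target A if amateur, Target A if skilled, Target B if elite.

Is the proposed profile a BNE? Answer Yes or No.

No

The defender plays Patrol: E[Patrol] = 1/20·(8) + 9/10·(8) + 1/20·(13) = 33/4; E[Fortify] = 55/4. Not best-responding. ✗
The attacker (capability amateur), facing Patrol: Target A gives 8, Target B gives 0, Target C gives -6. Proposed Target A is best. ✓
The attacker (capability skilled), facing Patrol: Target A gives 0, Target B gives 7, Target C gives 4. Proposed Target A is not best — profitable deviation exists. ✗
The attacker (capability elite), facing Patrol: Target A gives 13, Target B gives 14, Target C gives 13. Proposed Target B is best. ✓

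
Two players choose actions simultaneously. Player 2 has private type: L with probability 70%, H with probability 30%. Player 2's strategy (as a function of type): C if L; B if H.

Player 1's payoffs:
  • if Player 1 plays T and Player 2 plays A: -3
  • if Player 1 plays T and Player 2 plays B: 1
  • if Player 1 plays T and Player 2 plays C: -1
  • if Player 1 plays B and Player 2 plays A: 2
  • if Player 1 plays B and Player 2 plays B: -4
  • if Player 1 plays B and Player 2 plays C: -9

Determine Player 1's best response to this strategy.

E[T] = 0.7·(-1) + 0.3·(1) = -0.4
E[B] = 0.7·(-9) + 0.3·(-4) = -7.5
Best response: T (-0.4 is the largest).

T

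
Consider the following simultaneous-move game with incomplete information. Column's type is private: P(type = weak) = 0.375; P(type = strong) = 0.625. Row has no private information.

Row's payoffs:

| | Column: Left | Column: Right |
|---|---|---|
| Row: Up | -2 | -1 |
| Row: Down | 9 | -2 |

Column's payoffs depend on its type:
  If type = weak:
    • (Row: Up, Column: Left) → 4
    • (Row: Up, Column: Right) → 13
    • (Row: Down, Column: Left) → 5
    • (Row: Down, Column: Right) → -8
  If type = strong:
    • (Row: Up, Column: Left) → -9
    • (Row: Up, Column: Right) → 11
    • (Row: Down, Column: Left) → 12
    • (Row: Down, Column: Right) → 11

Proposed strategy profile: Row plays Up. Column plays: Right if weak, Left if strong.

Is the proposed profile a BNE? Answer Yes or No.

No

Row plays Up: E[Up] = 0.375·(-1) + 0.625·(-2) = -1.625; E[Down] = 4.875. Not best-responding. ✗
Column (type weak), facing Up: Left gives 4, Right gives 13. Proposed Right is best. ✓
Column (type strong), facing Up: Left gives -9, Right gives 11. Proposed Left is not best — profitable deviation exists. ✗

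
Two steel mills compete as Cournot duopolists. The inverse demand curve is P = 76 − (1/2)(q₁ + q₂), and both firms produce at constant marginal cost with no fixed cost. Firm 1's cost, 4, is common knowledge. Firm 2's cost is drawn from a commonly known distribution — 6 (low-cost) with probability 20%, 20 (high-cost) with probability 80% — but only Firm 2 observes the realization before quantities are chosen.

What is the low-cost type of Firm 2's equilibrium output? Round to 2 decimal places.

41.60

Firm 2 with cost c maximizes (76 − (1/2)(q₁+q₂) − c)·q₂, giving q₂(c) = (76 − c − (1/2)q₁).
E[c₂] = 0.2·6 + 0.8·20 = 17.2
Firm 1's FOC against E[q₂] yields q₁ = (76 − 2·4 + E[c₂])/(3/2) = (76 − 8 + 17.2)/(3/2) = 56.8.
q₂(low-cost) = (76 − 6 − (1/2)·56.8) = 41.6.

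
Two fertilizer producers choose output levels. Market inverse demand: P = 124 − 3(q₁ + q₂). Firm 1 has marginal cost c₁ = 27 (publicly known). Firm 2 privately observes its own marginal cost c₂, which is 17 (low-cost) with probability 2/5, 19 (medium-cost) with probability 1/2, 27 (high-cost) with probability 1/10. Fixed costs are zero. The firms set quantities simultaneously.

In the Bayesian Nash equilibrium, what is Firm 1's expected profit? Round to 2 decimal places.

Firm 2 with cost c maximizes (124 − 3(q₁+q₂) − c)·q₂, giving q₂(c) = (124 − c − 3q₁)/6.
E[c₂] = 2/5·17 + 1/2·19 + 1/10·27 = 19
Firm 1's FOC against E[q₂] yields q₁ = (124 − 2·27 + E[c₂])/9 = (124 − 54 + 19)/9 = 9.88889.
E[P] = 124 − 3·(q₁ + E[q₂]) = 56.6667; Firm 1's expected profit = (E[P] − 27)·q₁ = (56.6667 − 27)·9.88889 = 293.37.

293.37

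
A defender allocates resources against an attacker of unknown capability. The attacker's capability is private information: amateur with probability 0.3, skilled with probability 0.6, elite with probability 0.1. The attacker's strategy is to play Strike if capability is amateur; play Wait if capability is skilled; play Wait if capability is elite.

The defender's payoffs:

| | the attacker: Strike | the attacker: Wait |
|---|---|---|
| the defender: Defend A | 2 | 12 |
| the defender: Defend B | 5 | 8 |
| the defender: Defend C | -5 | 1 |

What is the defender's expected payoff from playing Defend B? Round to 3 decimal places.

7.100

E[Defend B] = 0.3·5 + 0.6·8 + 0.1·8 = 1.5 + 4.8 + 0.8 = 7.1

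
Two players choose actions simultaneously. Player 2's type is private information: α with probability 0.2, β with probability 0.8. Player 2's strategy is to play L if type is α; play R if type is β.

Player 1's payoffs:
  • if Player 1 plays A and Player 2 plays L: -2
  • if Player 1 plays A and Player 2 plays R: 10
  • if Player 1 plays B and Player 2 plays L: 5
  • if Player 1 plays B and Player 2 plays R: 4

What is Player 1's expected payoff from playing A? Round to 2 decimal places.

Take the expectation over Player 2's type, weighting each type's action by its prior probability.
E[A] = 0.2·(-2) + 0.8·10 = (-0.4) + 8 = 7.6

7.60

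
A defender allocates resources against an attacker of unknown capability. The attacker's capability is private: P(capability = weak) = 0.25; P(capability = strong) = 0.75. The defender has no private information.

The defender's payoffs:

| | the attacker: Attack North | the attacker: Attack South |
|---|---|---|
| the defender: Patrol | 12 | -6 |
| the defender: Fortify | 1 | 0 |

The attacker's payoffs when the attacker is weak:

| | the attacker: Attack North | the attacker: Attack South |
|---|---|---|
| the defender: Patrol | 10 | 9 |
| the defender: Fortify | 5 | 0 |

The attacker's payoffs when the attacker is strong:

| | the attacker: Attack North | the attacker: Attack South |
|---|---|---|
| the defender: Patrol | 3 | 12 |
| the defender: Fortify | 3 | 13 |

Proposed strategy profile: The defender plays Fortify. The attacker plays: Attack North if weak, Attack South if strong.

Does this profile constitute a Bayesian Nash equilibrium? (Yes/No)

Yes

A profile is a BNE iff every type of every player is best-responding given beliefs about the other side.
The defender plays Fortify: E[Fortify] = 0.25·(1) + 0.75·(0) = 0.25; E[Patrol] = -1.5. Best-responding. ✓
The attacker (capability weak), facing Fortify: Attack North gives 5, Attack South gives 0. Proposed Attack North is best. ✓
The attacker (capability strong), facing Fortify: Attack North gives 3, Attack South gives 13. Proposed Attack South is best. ✓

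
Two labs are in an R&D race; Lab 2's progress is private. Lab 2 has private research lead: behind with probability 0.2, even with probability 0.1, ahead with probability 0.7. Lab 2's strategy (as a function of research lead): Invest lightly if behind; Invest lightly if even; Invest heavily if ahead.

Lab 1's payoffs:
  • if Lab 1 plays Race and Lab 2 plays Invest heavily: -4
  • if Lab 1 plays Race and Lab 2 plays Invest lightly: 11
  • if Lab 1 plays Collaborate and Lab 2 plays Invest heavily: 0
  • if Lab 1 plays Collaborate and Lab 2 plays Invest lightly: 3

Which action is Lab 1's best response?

E[Race] = 0.2·(11) + 0.1·(11) + 0.7·(-4) = 0.5
E[Collaborate] = 0.2·(3) + 0.1·(3) + 0.7·(0) = 0.9
Best response: Collaborate (0.9 is the largest).

Collaborate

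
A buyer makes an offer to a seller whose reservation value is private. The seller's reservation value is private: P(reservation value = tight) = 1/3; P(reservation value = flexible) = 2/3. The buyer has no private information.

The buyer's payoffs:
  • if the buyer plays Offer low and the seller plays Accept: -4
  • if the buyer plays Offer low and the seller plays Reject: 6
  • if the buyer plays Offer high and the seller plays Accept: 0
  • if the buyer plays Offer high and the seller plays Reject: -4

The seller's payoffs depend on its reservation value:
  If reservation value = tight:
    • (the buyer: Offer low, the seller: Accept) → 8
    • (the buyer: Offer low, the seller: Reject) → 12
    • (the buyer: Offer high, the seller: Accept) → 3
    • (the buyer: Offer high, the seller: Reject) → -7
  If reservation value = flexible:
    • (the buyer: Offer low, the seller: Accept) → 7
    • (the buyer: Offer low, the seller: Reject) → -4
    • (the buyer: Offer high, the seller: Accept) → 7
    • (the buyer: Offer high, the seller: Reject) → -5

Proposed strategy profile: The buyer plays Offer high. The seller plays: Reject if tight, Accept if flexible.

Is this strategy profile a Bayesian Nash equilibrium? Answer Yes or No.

The buyer plays Offer high: E[Offer high] = 1/3·(-4) + 2/3·(0) = -4/3; E[Offer low] = -2/3. Not best-responding. ✗
The seller (reservation value tight), facing Offer high: Accept gives 3, Reject gives -7. Proposed Reject is not best — profitable deviation exists. ✗
The seller (reservation value flexible), facing Offer high: Accept gives 7, Reject gives -5. Proposed Accept is best. ✓

No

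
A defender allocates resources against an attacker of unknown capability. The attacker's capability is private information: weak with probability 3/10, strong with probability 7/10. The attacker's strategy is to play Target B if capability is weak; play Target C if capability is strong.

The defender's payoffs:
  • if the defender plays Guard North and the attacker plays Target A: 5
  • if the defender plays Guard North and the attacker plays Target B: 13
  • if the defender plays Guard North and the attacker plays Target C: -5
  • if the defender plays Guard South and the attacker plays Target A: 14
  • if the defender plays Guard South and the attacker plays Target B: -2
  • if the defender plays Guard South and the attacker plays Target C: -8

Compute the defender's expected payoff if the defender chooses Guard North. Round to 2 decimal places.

E[Guard North] = 3/10·13 + 7/10·(-5) = 39/10 + (-7/2) = 2/5

0.40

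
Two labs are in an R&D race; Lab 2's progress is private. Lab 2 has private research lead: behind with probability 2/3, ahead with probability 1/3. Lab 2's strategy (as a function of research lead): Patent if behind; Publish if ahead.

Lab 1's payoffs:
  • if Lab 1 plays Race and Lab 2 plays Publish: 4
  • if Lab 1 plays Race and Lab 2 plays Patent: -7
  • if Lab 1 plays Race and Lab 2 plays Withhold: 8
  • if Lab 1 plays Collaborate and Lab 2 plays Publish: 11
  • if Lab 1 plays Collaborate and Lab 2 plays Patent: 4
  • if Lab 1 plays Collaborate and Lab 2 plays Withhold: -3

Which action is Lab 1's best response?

Compute Lab 1's expected payoff for each action, taking the expectation over Lab 2's type.
E[Race] = 2/3·(-7) + 1/3·(4) = -10/3
E[Collaborate] = 2/3·(4) + 1/3·(11) = 19/3
Best response: Collaborate (19/3 is the largest).

Collaborate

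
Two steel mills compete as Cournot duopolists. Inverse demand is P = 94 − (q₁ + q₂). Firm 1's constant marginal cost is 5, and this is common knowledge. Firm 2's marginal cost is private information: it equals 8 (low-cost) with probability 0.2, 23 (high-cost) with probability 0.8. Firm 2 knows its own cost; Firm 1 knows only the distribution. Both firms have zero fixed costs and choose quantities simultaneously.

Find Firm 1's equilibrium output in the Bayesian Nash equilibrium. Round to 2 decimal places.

Type-c best response for Firm 2: q₂(c) = (94 − c)/2 − q₁/2.
Firm 1 maximizes expected profit; its first-order condition is 94 − 2q₁ − E[q₂] − 5 = 0.
Substituting E[q₂] and solving: E[c₂] = 20, so q₁ = (94 − 2·5 + 20)/3 = 34.6667.

34.67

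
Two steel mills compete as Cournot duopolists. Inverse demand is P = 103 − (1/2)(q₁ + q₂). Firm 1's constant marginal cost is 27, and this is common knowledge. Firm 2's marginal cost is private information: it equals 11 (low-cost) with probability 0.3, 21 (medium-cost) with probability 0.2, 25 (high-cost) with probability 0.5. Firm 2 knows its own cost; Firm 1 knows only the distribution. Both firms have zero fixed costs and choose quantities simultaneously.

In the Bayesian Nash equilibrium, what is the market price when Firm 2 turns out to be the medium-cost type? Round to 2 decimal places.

Firm 2 with cost c maximizes (103 − (1/2)(q₁+q₂) − c)·q₂, giving q₂(c) = (103 − c − (1/2)q₁).
E[c₂] = 0.3·11 + 0.2·21 + 0.5·25 = 20
Firm 1's FOC against E[q₂] yields q₁ = (103 − 2·27 + E[c₂])/(3/2) = (103 − 54 + 20)/(3/2) = 46.
q₂(medium-cost) = 59, so P = 103 − (1/2)·(46 + 59) = 50.5.

50.50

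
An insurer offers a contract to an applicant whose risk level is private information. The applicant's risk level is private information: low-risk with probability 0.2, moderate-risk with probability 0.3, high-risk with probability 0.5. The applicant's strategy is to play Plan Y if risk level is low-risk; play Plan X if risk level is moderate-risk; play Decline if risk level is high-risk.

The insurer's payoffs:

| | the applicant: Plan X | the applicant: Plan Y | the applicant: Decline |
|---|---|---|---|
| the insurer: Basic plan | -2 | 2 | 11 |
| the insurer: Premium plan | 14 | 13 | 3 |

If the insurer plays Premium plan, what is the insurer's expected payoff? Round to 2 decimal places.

E[Premium plan] = 0.2·13 + 0.3·14 + 0.5·3 = 2.6 + 4.2 + 1.5 = 8.3

8.30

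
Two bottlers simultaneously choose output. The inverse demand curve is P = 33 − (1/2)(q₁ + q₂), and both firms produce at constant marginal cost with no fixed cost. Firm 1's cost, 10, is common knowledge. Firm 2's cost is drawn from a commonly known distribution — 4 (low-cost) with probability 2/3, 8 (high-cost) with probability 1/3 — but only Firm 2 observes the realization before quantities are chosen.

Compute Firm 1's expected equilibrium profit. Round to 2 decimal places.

74.69

Type-c best response for Firm 2: q₂(c) = (33 − c) − q₁/2.
Firm 1 maximizes expected profit; its first-order condition is 33 − q₁ − (1/2)E[q₂] − 10 = 0.
Substituting E[q₂] and solving: E[c₂] = 5.33333, so q₁ = (33 − 2·10 + 5.33333)/(3/2) = 12.2222.
E[P] = 33 − (1/2)·(q₁ + E[q₂]) = 16.1111; Firm 1's expected profit = (E[P] − 10)·q₁ = (16.1111 − 10)·12.2222 = 74.6914.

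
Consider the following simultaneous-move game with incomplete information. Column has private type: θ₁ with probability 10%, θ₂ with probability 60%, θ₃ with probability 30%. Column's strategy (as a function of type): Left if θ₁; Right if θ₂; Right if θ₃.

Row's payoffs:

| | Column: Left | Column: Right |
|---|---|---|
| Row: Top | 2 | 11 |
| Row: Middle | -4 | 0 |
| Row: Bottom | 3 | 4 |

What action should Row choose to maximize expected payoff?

Top

E[Top] = 0.1·(2) + 0.6·(11) + 0.3·(11) = 10.1
E[Middle] = 0.1·(-4) + 0.6·(0) + 0.3·(0) = -0.4
E[Bottom] = 0.1·(3) + 0.6·(4) + 0.3·(4) = 3.9
Best response: Top (10.1 is the largest).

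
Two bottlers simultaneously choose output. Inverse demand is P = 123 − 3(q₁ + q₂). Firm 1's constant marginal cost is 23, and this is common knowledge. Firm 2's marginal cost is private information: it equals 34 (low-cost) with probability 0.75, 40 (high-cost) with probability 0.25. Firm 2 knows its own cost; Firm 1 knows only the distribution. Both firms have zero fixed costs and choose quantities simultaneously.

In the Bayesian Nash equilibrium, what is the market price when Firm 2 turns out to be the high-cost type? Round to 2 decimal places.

62.75

Type-c best response for Firm 2: q₂(c) = (123 − c)/6 − q₁/2.
Firm 1 maximizes expected profit; its first-order condition is 123 − 6q₁ − 3E[q₂] − 23 = 0.
Substituting E[q₂] and solving: E[c₂] = 35.5, so q₁ = (123 − 2·23 + 35.5)/9 = 12.5.
q₂(high-cost) = 7.58333, so P = 123 − 3·(12.5 + 7.58333) = 62.75.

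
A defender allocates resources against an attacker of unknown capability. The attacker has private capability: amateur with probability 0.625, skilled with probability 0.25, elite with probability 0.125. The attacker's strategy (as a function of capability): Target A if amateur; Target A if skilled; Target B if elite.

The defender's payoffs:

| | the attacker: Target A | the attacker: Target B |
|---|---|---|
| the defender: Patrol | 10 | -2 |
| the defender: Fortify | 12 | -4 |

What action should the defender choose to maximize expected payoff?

Fortify

E[Patrol] = 0.625·(10) + 0.25·(10) + 0.125·(-2) = 8.5
E[Fortify] = 0.625·(12) + 0.25·(12) + 0.125·(-4) = 10
Best response: Fortify (10 is the largest).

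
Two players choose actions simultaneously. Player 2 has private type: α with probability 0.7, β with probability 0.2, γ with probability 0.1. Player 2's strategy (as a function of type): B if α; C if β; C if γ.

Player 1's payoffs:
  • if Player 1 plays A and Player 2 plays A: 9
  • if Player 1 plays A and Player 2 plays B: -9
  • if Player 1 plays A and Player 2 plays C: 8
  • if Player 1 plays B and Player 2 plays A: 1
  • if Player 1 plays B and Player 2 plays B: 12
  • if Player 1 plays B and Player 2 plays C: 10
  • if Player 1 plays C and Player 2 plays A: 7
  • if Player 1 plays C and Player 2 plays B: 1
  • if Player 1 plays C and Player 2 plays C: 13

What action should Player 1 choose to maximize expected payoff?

B

E[A] = 0.7·(-9) + 0.2·(8) + 0.1·(8) = -3.9
E[B] = 0.7·(12) + 0.2·(10) + 0.1·(10) = 11.4
E[C] = 0.7·(1) + 0.2·(13) + 0.1·(13) = 4.6
Best response: B (11.4 is the largest).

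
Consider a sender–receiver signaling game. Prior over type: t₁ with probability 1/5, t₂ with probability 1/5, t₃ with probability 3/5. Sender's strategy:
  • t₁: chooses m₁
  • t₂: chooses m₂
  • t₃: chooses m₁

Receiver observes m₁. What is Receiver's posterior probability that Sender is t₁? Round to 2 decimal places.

P(m₁) = (1/5)·1 + (1/5)·0 + (3/5)·1 = 4/5
P(t₁ | m₁) = ((1/5)·1) / (4/5) = (1/5) / (4/5) = 1/4

0.25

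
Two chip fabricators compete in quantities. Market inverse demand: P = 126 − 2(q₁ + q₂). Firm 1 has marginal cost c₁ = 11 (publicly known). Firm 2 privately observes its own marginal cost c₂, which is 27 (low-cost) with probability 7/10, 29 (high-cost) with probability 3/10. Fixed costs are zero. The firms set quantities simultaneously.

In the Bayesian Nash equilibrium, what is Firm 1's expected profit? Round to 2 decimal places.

Each type of Firm 2 best-responds to q₁; Firm 1 best-responds to the expected q₂ over Firm 2's types.
Firm 2 with cost c maximizes (126 − 2(q₁+q₂) − c)·q₂, giving q₂(c) = (126 − c − 2q₁)/4.
E[c₂] = 7/10·27 + 3/10·29 = 27.6
Firm 1's FOC against E[q₂] yields q₁ = (126 − 2·11 + E[c₂])/6 = (126 − 22 + 27.6)/6 = 21.9333.
E[P] = 126 − 2·(q₁ + E[q₂]) = 54.8667; Firm 1's expected profit = (E[P] − 11)·q₁ = (54.8667 − 11)·21.9333 = 962.142.

962.14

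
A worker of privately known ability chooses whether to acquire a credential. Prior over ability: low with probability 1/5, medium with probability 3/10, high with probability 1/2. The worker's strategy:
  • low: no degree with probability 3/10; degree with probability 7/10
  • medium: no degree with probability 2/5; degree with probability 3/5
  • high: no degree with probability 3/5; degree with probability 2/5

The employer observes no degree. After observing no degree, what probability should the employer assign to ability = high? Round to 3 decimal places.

0.625

Apply Bayes' rule using the sender's strategy as the likelihood.
P(no degree) = (1/5)·(3/10) + (3/10)·(2/5) + (1/2)·(3/5) = 12/25
P(high | no degree) = ((1/2)·(3/5)) / (12/25) = (3/10) / (12/25) = 5/8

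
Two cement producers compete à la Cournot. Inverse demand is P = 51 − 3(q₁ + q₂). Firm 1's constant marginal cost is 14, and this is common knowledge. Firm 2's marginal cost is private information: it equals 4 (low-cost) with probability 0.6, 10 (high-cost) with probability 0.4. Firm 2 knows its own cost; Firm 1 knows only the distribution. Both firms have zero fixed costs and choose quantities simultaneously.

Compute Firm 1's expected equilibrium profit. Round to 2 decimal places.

Type-c best response for Firm 2: q₂(c) = (51 − c)/6 − q₁/2.
Firm 1 maximizes expected profit; its first-order condition is 51 − 6q₁ − 3E[q₂] − 14 = 0.
Substituting E[q₂] and solving: E[c₂] = 6.4, so q₁ = (51 − 2·14 + 6.4)/9 = 3.26667.
E[P] = 51 − 3·(q₁ + E[q₂]) = 23.8; Firm 1's expected profit = (E[P] − 14)·q₁ = (23.8 − 14)·3.26667 = 32.0133.

32.01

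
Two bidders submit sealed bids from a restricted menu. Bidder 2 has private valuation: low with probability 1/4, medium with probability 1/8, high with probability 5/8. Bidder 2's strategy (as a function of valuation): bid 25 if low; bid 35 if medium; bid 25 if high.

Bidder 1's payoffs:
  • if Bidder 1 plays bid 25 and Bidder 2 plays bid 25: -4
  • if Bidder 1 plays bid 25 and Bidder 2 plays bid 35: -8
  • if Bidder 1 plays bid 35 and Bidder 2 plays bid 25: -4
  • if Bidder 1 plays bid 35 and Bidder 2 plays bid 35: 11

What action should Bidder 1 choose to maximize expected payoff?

bid 35

Compute Bidder 1's expected payoff for each action, taking the expectation over Bidder 2's type.
E[bid 25] = 1/4·(-4) + 1/8·(-8) + 5/8·(-4) = -9/2
E[bid 35] = 1/4·(-4) + 1/8·(11) + 5/8·(-4) = -17/8
Best response: bid 35 (-17/8 is the largest).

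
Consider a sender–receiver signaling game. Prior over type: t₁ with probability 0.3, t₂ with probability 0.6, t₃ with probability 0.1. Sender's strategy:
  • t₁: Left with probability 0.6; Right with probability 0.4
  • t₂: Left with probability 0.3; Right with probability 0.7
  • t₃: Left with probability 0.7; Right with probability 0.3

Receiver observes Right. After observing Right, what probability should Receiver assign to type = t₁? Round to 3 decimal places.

P(Right) = 0.3·0.4 + 0.6·0.7 + 0.1·0.3 = 0.57
P(t₁ | Right) = (0.3·0.4) / 0.57 = 0.12 / 0.57 = 0.210526

0.211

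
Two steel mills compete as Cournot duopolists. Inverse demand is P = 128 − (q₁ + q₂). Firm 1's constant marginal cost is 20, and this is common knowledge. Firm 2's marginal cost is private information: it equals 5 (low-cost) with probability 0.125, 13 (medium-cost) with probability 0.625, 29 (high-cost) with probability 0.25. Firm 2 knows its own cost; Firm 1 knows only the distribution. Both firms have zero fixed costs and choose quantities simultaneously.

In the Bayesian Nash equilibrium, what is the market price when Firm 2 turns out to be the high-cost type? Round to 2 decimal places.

61.17

Type-c best response for Firm 2: q₂(c) = (128 − c)/2 − q₁/2.
Firm 1 maximizes expected profit; its first-order condition is 128 − 2q₁ − E[q₂] − 20 = 0.
Substituting E[q₂] and solving: E[c₂] = 16, so q₁ = (128 − 2·20 + 16)/3 = 34.6667.
q₂(high-cost) = 32.1667, so P = 128 − (34.6667 + 32.1667) = 61.1667.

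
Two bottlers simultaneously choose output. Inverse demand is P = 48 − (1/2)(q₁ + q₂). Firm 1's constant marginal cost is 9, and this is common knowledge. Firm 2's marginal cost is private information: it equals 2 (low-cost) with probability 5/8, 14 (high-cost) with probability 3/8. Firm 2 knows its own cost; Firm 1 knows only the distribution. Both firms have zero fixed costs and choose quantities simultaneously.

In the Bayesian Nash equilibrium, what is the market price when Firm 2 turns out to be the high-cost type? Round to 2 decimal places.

24.92

Type-c best response for Firm 2: q₂(c) = (48 − c) − q₁/2.
Firm 1 maximizes expected profit; its first-order condition is 48 − q₁ − (1/2)E[q₂] − 9 = 0.
Substituting E[q₂] and solving: E[c₂] = 6.5, so q₁ = (48 − 2·9 + 6.5)/(3/2) = 24.3333.
q₂(high-cost) = 21.8333, so P = 48 − (1/2)·(24.3333 + 21.8333) = 24.9167.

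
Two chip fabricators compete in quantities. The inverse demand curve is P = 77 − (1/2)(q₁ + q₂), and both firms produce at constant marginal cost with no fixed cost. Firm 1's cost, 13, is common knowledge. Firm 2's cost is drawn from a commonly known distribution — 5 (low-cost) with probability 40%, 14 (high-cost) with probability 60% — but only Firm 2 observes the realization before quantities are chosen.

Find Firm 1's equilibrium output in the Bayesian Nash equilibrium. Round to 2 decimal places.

40.93

Type-c best response for Firm 2: q₂(c) = (77 − c) − q₁/2.
Firm 1 maximizes expected profit; its first-order condition is 77 − q₁ − (1/2)E[q₂] − 13 = 0.
Substituting E[q₂] and solving: E[c₂] = 10.4, so q₁ = (77 − 2·13 + 10.4)/(3/2) = 40.9333.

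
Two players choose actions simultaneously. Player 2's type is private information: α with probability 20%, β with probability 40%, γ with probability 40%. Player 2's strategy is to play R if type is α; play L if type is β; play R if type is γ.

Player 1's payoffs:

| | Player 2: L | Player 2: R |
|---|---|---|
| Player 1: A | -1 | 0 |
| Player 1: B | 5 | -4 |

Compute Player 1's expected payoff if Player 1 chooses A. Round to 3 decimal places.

E[A] = 0.2·0 + 0.4·(-1) + 0.4·0 = 0 + (-0.4) + 0 = -0.4

-0.400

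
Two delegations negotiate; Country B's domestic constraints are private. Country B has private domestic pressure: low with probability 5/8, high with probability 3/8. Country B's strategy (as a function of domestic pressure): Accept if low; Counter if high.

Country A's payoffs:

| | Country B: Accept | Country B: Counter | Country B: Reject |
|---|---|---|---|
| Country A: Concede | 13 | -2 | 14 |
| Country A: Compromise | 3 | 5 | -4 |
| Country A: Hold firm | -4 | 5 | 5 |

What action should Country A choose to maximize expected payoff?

E[Concede] = 5/8·(13) + 3/8·(-2) = 59/8
E[Compromise] = 5/8·(3) + 3/8·(5) = 15/4
E[Hold firm] = 5/8·(-4) + 3/8·(5) = -5/8
Best response: Concede (59/8 is the largest).

Concede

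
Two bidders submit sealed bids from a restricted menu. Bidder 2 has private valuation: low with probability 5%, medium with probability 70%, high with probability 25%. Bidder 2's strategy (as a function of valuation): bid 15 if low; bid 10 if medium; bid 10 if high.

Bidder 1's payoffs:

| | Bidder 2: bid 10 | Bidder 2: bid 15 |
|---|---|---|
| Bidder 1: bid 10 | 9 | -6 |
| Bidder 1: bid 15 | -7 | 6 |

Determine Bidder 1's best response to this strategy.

Compute Bidder 1's expected payoff for each action, taking the expectation over Bidder 2's type.
E[bid 10] = 0.05·(-6) + 0.7·(9) + 0.25·(9) = 8.25
E[bid 15] = 0.05·(6) + 0.7·(-7) + 0.25·(-7) = -6.35
Best response: bid 10 (8.25 is the largest).

bid 10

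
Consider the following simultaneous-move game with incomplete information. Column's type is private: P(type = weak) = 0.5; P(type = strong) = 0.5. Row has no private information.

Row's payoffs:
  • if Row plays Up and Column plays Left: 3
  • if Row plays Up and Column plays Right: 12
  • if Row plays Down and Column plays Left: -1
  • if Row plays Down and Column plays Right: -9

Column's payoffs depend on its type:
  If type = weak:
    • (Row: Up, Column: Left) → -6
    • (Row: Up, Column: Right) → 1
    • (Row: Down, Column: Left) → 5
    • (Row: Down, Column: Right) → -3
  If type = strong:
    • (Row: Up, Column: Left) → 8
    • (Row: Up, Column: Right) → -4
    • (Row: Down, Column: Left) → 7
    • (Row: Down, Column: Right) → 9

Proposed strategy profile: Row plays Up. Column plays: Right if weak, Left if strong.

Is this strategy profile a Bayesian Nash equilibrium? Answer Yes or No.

Yes

A profile is a BNE iff every type of every player is best-responding given beliefs about the other side.
Row plays Up: E[Up] = 0.5·(12) + 0.5·(3) = 7.5; E[Down] = -5. Best-responding. ✓
Column (type weak), facing Up: Left gives -6, Right gives 1. Proposed Right is best. ✓
Column (type strong), facing Up: Left gives 8, Right gives -4. Proposed Left is best. ✓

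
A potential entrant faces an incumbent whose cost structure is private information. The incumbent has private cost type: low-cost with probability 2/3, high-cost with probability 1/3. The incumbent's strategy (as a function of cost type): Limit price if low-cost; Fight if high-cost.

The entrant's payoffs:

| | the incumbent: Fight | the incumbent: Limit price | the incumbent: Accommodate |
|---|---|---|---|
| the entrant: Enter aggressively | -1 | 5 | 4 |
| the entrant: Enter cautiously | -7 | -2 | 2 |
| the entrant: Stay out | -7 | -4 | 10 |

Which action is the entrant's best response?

E[Enter aggressively] = 2/3·(5) + 1/3·(-1) = 3
E[Enter cautiously] = 2/3·(-2) + 1/3·(-7) = -11/3
E[Stay out] = 2/3·(-4) + 1/3·(-7) = -5
Best response: Enter aggressively (3 is the largest).

Enter aggressively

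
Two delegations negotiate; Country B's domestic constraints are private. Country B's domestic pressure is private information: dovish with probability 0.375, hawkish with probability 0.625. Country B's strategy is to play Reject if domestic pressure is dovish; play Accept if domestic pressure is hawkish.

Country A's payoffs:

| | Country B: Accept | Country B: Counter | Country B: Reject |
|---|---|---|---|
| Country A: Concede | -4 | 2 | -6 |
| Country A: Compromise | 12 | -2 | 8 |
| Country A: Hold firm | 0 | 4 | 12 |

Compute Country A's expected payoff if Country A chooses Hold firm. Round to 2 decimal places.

E[Hold firm] = 0.375·12 + 0.625·0 = 4.5 + 0 = 4.5

4.50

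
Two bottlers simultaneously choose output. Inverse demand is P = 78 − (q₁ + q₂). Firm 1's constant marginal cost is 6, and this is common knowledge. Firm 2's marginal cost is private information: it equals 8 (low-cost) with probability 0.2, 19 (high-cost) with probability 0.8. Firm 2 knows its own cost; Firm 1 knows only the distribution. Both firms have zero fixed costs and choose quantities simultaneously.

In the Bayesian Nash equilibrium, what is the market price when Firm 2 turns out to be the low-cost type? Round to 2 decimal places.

29.20

Type-c best response for Firm 2: q₂(c) = (78 − c)/2 − q₁/2.
Firm 1 maximizes expected profit; its first-order condition is 78 − 2q₁ − E[q₂] − 6 = 0.
Substituting E[q₂] and solving: E[c₂] = 16.8, so q₁ = (78 − 2·6 + 16.8)/3 = 27.6.
q₂(low-cost) = 21.2, so P = 78 − (27.6 + 21.2) = 29.2.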